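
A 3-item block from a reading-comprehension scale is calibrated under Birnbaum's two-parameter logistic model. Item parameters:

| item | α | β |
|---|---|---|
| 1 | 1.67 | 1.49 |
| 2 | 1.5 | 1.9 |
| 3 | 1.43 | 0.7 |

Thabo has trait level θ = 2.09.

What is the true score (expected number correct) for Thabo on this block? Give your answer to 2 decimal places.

2.18

P(θ) = 1 / (1 + exp(−α(θ − β)))
P_1 = 1/(1+e^{-1.0020}) = 0.7315
P_2 = 1/(1+e^{-0.2850}) = 0.5708
P_3 = 1/(1+e^{-1.9877}) = 0.8795
E[score] = 0.7315 + 0.5708 + 0.8795 = 2.1817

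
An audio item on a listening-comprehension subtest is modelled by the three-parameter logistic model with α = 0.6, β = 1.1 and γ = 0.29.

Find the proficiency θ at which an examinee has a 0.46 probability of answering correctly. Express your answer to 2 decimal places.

-0.83

P(θ) = γ + (1 − γ) · 1 / (1 + exp(−α(θ − β)))
Remove guessing floor: (0.46 − 0.29)/(1 − 0.29) = 0.2394
logit = ln(0.2394/0.7606) = -1.1558
θ = β + logit/(α) = 1.1 + (-1.1558)/0.6000 = -0.8263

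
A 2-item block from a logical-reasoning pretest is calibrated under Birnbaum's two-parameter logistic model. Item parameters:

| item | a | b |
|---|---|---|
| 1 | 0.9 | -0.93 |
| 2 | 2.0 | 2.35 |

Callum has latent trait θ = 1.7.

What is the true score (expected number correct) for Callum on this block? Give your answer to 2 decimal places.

P(θ) = 1 / (1 + exp(−a(θ − b)))
P_1 = 1/(1+e^{-2.3670}) = 0.9143
P_2 = 1/(1+e^{1.3000}) = 0.2142
E[score] = 0.9143 + 0.2142 = 1.1284

1.13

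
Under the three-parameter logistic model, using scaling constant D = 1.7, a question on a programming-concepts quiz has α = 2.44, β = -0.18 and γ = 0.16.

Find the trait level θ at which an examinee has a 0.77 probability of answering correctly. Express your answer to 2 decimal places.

0.06

P(θ) = γ + (1 − γ) · 1 / (1 + exp(−D·α(θ − β)))
Remove guessing floor: (0.77 − 0.16)/(1 − 0.16) = 0.7262
logit = ln(0.7262/0.2738) = 0.9754
θ = β + logit/(1.7·α) = -0.18 + 0.9754/4.1480 = 0.0551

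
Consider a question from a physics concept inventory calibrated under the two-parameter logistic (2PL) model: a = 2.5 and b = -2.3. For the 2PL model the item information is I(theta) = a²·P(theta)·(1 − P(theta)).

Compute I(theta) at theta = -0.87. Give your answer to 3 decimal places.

0.166

P = 1/(1+e^{-3.5750}) = 0.9727
P(1−P) = 0.9727 × 0.0273 = 0.0265
I = a² × P(1−P) = 2.5² × 0.0265 = 0.16568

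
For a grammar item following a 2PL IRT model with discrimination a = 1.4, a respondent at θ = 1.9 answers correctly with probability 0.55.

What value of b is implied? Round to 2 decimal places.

P(θ) = 1 / (1 + exp(−a(θ − b)))
logit(0.55) = ln(0.55/0.45) = 0.2007
b = θ − logit/(a) = 1.9 − 0.2007/1.4000 = 1.7567

1.76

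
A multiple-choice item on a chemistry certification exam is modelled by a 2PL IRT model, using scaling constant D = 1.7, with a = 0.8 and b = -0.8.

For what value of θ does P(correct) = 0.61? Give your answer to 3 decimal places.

P(θ) = 1 / (1 + exp(−D·a(θ − b)))
logit = ln(0.6100/0.3900) = 0.4473
θ = b + logit/(1.7·a) = -0.8 + 0.4473/1.3600 = -0.4711

-0.471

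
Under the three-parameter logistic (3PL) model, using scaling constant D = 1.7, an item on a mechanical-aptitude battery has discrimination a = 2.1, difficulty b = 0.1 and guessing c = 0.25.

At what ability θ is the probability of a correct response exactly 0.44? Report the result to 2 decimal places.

P(θ) = c + (1 − c) · 1 / (1 + exp(−D·a(θ − b)))
Remove guessing floor: (0.44 − 0.25)/(1 − 0.25) = 0.2533
logit = ln(0.2533/0.7467) = -1.0809
θ = b + logit/(1.7·a) = 0.1 + (-1.0809)/3.5700 = -0.2028

-0.20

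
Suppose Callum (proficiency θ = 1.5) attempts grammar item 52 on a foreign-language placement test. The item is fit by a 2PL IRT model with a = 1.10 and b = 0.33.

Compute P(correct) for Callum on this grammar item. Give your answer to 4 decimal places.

P(θ) = 1 / (1 + exp(−a(θ − b)))
Exponent: 1.10 × (1.5 − 0.33) = 1.2870
1/(1 + e^{-1.2870}) = 0.7836

0.7836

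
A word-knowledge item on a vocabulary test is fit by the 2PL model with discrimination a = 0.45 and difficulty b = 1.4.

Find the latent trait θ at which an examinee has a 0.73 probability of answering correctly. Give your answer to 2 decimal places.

3.61

P(θ) = 1 / (1 + exp(−a(θ − b)))
logit = ln(0.7300/0.2700) = 0.9946
θ = b + logit/(a) = 1.4 + 0.9946/0.4500 = 3.6103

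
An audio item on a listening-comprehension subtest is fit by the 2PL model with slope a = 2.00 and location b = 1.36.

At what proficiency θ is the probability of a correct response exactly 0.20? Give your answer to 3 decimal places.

0.667

P(θ) = 1 / (1 + exp(−a(θ − b)))
logit = ln(0.2000/0.8000) = -1.3863
θ = b + logit/(a) = 1.36 + (-1.3863)/2.0000 = 0.6669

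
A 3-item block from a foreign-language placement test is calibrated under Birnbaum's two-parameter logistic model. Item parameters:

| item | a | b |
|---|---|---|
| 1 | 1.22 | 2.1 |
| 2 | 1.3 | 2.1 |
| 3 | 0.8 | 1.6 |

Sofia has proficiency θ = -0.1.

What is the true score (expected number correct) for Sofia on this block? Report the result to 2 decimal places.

P(θ) = 1 / (1 + exp(−a(θ − b)))
P_1 = 1/(1+e^{2.6840}) = 0.0639
P_2 = 1/(1+e^{2.8600}) = 0.0542
P_3 = 1/(1+e^{1.3600}) = 0.2042
E[score] = 0.0639 + 0.0542 + 0.2042 = 0.3223

0.32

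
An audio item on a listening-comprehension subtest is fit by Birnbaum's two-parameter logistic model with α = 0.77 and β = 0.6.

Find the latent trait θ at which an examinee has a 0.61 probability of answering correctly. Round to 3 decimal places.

1.181

P(θ) = 1 / (1 + exp(−α(θ − β)))
logit = ln(0.6100/0.3900) = 0.4473
θ = β + logit/(α) = 0.6 + 0.4473/0.7700 = 1.1809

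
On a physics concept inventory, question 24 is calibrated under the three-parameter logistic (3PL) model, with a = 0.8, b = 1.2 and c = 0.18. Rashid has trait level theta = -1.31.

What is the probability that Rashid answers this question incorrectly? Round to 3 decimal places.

0.723

P(theta) = c + (1 − c) · 1 / (1 + exp(−a(theta − b)))
Exponent: 0.8 × (-1.31 − 1.2) = -2.0080
1/(1 + e^{2.0080}) = 0.1184
P = 0.18 + 0.82 × 0.1184 = 0.2771
P(incorrect) = 1 − 0.2771 = 0.7229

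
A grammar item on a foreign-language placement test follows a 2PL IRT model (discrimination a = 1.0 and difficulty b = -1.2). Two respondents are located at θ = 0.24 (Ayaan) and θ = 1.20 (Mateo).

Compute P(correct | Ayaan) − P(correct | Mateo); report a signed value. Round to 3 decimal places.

-0.108

P(θ) = 1 / (1 + exp(−a(θ − b)))
P(Ayaan) = 0.8085  [exponent 1.4400]
P(Mateo) = 0.9168  [exponent 2.4000]
Difference = 0.8085 − 0.9168 = -0.1084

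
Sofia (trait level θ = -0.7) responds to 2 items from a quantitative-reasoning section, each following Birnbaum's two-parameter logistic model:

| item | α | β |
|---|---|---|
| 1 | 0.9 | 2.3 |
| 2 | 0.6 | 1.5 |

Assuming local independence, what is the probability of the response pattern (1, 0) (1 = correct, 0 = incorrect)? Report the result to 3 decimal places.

0.050

P(θ) = 1 / (1 + exp(−α(θ − β)))
P_1 = 1/(1+e^{2.7000}) = 0.0630
P_2 = 1/(1+e^{1.3200}) = 0.2108
L = P_1 × (1−P_2) = 0.0630 × 0.7892 = 0.04970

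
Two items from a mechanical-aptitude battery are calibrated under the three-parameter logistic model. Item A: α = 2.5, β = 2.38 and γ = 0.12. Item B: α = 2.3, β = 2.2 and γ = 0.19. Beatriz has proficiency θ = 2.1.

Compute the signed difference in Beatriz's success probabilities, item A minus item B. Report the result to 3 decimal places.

-0.137

P(θ) = γ + (1 − γ) · 1 / (1 + exp(−α(θ − β)))
P_A = 0.4120
P_B = 0.5486
P_A − P_B = -0.1366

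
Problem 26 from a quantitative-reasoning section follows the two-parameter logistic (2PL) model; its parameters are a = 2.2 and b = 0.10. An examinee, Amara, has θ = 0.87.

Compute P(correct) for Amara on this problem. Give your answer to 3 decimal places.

0.845

P(θ) = 1 / (1 + exp(−a(θ − b)))
Exponent: 2.2 × (0.87 − 0.10) = 1.6940
1/(1 + e^{-1.6940}) = 0.8447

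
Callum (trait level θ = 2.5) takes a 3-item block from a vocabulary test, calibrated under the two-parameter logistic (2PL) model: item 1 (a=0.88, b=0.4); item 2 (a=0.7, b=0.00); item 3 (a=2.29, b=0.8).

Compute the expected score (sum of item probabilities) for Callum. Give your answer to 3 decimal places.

2.696

P(θ) = 1 / (1 + exp(−a(θ − b)))
P_1 = 1/(1+e^{-1.8480}) = 0.8639
P_2 = 1/(1+e^{-1.7500}) = 0.8520
P_3 = 1/(1+e^{-3.8930}) = 0.9800
E[score] = 0.8639 + 0.8520 + 0.9800 = 2.6959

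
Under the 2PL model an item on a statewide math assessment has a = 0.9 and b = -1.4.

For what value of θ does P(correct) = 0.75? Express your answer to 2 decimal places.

P(θ) = 1 / (1 + exp(−a(θ − b)))
logit = ln(0.7500/0.2500) = 1.0986
θ = b + logit/(a) = -1.4 + 1.0986/0.9000 = -0.1793

-0.18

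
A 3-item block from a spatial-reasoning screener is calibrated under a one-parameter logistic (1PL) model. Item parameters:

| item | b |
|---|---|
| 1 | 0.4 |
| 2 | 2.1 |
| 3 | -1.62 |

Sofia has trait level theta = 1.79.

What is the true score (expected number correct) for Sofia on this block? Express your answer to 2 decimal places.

P(theta) = 1 / (1 + exp(−(theta − b)))
P_1 = 1/(1+e^{-1.3900}) = 0.8006
P_2 = 1/(1+e^{0.3100}) = 0.4231
P_3 = 1/(1+e^{-3.4100}) = 0.9680
E[score] = 0.8006 + 0.4231 + 0.9680 = 2.1917

2.19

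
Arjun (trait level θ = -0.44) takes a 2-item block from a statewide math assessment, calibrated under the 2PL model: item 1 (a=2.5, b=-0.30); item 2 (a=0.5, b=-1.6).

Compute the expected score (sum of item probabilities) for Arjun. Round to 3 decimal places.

P(θ) = 1 / (1 + exp(−a(θ − b)))
P_1 = 1/(1+e^{0.3500}) = 0.4134
P_2 = 1/(1+e^{-0.5800}) = 0.6411
E[score] = 0.4134 + 0.6411 = 1.0544

1.054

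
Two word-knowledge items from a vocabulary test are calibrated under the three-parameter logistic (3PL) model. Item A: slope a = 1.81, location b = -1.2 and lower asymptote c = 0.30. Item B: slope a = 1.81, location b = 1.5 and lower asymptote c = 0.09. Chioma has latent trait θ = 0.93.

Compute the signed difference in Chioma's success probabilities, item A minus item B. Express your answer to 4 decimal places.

0.6564

P(θ) = c + (1 − c) · 1 / (1 + exp(−a(θ − b)))
P_A = 0.9855
P_B = 0.3291
P_A − P_B = 0.6564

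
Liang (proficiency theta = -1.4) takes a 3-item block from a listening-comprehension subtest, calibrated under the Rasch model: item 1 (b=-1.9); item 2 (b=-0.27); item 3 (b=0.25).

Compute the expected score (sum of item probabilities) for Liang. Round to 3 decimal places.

P(theta) = 1 / (1 + exp(−(theta − b)))
P_1 = 1/(1+e^{-0.5000}) = 0.6225
P_2 = 1/(1+e^{1.1300}) = 0.2442
P_3 = 1/(1+e^{1.6500}) = 0.1611
E[score] = 0.6225 + 0.2442 + 0.1611 = 1.0277

1.028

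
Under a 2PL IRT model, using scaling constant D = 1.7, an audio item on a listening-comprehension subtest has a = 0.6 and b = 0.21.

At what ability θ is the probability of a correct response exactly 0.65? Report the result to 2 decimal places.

0.82

P(θ) = 1 / (1 + exp(−D·a(θ − b)))
logit = ln(0.6500/0.3500) = 0.6190
θ = b + logit/(1.7·a) = 0.21 + 0.6190/1.0200 = 0.8169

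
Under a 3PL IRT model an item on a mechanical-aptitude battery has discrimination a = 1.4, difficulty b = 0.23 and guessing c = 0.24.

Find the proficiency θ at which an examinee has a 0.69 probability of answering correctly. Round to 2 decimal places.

P(θ) = c + (1 − c) · 1 / (1 + exp(−a(θ − b)))
Remove guessing floor: (0.69 − 0.24)/(1 − 0.24) = 0.5921
logit = ln(0.5921/0.4079) = 0.3727
θ = b + logit/(a) = 0.23 + 0.3727/1.4000 = 0.4962

0.50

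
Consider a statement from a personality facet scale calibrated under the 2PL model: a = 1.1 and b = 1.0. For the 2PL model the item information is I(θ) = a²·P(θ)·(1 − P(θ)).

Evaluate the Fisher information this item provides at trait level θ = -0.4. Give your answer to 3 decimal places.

P = 1/(1+e^{1.5400}) = 0.1765
P(1−P) = 0.1765 × 0.8235 = 0.1454
I = a² × P(1−P) = 1.1² × 0.1454 = 0.17590

0.176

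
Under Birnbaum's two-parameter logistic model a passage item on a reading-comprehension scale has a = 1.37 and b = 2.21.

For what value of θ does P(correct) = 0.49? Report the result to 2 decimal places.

P(θ) = 1 / (1 + exp(−a(θ − b)))
logit = ln(0.4900/0.5100) = -0.0400
θ = b + logit/(a) = 2.21 + (-0.0400)/1.3700 = 2.1808

2.18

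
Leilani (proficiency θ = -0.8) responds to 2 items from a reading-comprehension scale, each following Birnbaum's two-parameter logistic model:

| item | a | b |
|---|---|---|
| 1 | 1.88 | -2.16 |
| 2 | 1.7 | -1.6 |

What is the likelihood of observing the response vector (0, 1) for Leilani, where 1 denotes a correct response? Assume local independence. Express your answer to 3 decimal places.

0.057

P(θ) = 1 / (1 + exp(−a(θ − b)))
P_1 = 1/(1+e^{-2.5568}) = 0.9280
P_2 = 1/(1+e^{-1.3600}) = 0.7958
L = (1−P_1) × P_2 = 0.0720 × 0.7958 = 0.05727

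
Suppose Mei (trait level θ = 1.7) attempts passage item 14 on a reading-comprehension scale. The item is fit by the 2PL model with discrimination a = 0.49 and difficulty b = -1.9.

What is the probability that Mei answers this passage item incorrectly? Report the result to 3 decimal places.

P(θ) = 1 / (1 + exp(−a(θ − b)))
Exponent: 0.49 × (1.7 − (-1.9)) = 1.7640
1/(1 + e^{-1.7640}) = 0.8537
P(incorrect) = 1 − 0.8537 = 0.1463

0.146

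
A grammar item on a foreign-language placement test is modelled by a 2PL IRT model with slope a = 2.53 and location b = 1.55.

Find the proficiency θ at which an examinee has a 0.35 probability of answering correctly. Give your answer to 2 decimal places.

P(θ) = 1 / (1 + exp(−a(θ − b)))
logit = ln(0.3500/0.6500) = -0.6190
θ = b + logit/(a) = 1.55 + (-0.6190)/2.5300 = 1.3053

1.31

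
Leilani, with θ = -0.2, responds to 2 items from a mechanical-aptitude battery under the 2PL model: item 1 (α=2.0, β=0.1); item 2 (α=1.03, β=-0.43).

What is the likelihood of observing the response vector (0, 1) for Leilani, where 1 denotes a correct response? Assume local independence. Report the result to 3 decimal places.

P(θ) = 1 / (1 + exp(−α(θ − β)))
P_1 = 1/(1+e^{0.6000}) = 0.3543
P_2 = 1/(1+e^{-0.2369}) = 0.5589
L = (1−P_1) × P_2 = 0.6457 × 0.5589 = 0.36089

0.361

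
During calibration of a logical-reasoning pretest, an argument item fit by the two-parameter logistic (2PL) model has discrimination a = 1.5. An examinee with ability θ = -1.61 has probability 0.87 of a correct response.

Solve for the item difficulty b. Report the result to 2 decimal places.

P(θ) = 1 / (1 + exp(−a(θ − b)))
logit(0.87) = ln(0.87/0.13) = 1.9010
b = θ − logit/(a) = -1.61 − 1.9010/1.5000 = -2.8773

-2.88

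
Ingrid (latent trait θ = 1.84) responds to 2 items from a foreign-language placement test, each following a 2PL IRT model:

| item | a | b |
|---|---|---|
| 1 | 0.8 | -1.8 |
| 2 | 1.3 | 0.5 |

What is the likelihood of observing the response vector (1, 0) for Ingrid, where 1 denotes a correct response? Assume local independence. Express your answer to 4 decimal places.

0.1414

P(θ) = 1 / (1 + exp(−a(θ − b)))
P_1 = 1/(1+e^{-2.9120}) = 0.9484
P_2 = 1/(1+e^{-1.7420}) = 0.8509
L = P_1 × (1−P_2) = 0.9484 × 0.1491 = 0.14137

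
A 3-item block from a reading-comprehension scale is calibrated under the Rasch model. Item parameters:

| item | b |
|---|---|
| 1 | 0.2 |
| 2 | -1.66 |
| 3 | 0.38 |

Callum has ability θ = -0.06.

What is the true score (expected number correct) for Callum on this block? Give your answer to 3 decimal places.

P(θ) = 1 / (1 + exp(−(θ − b)))
P_1 = 1/(1+e^{0.2600}) = 0.4354
P_2 = 1/(1+e^{-1.6000}) = 0.8320
P_3 = 1/(1+e^{0.4400}) = 0.3917
E[score] = 0.4354 + 0.8320 + 0.3917 = 1.6591

1.659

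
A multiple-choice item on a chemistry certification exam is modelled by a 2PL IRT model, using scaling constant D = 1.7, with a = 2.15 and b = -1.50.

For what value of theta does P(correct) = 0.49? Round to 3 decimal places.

P(theta) = 1 / (1 + exp(−D·a(theta − b)))
logit = ln(0.4900/0.5100) = -0.0400
theta = b + logit/(1.7·a) = -1.50 + (-0.0400)/3.6550 = -1.5109

-1.511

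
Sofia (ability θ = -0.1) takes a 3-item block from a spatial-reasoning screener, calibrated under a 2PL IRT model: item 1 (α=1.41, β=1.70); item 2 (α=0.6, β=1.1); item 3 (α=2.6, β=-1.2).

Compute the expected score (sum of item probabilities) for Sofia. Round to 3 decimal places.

1.346

P(θ) = 1 / (1 + exp(−α(θ − β)))
P_1 = 1/(1+e^{2.5380}) = 0.0732
P_2 = 1/(1+e^{0.7200}) = 0.3274
P_3 = 1/(1+e^{-2.8600}) = 0.9458
E[score] = 0.0732 + 0.3274 + 0.9458 = 1.3465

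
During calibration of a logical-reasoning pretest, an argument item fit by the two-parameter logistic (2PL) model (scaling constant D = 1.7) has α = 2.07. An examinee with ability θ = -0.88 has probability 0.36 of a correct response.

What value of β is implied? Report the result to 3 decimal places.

P(θ) = 1 / (1 + exp(−D·α(θ − β)))
logit(0.36) = ln(0.36/0.64) = -0.5754
β = θ − logit/(1.7·α) = -0.88 − (-0.5754)/3.5190 = -0.7165

-0.716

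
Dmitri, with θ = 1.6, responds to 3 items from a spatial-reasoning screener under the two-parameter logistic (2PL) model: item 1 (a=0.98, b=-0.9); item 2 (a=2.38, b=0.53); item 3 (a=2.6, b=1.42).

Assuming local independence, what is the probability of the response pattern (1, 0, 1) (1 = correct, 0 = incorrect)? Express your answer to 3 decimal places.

P(θ) = 1 / (1 + exp(−a(θ − b)))
P_1 = 1/(1+e^{-2.4500}) = 0.9206
P_2 = 1/(1+e^{-2.5466}) = 0.9273
P_3 = 1/(1+e^{-0.4680}) = 0.6149
L = P_1 × (1−P_2) × P_3 = 0.9206 × 0.0727 × 0.6149 = 0.04113

0.041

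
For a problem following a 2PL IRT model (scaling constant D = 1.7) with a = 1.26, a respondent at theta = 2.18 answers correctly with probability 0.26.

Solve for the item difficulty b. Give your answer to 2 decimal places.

P(theta) = 1 / (1 + exp(−D·a(theta − b)))
logit(0.26) = ln(0.26/0.74) = -1.0460
b = theta − logit/(1.7·a) = 2.18 − (-1.0460)/2.1420 = 2.6683

2.67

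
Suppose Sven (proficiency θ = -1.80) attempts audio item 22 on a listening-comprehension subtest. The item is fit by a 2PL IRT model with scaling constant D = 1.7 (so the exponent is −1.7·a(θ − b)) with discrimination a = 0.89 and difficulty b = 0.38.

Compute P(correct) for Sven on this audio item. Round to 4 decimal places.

P(θ) = 1 / (1 + exp(−D·a(θ − b)))
Exponent: 1.7 × 0.89 × (-1.80 − 0.38) = -3.2983
1/(1 + e^{3.2983}) = 0.0356
P = 0.0356

0.0356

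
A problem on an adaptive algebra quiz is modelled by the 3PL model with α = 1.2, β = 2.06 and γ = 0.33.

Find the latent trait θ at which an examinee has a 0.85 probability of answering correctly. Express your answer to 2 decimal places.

3.10

P(θ) = γ + (1 − γ) · 1 / (1 + exp(−α(θ − β)))
Remove guessing floor: (0.85 − 0.33)/(1 − 0.33) = 0.7761
logit = ln(0.7761/0.2239) = 1.2432
θ = β + logit/(α) = 2.06 + 1.2432/1.2000 = 3.0960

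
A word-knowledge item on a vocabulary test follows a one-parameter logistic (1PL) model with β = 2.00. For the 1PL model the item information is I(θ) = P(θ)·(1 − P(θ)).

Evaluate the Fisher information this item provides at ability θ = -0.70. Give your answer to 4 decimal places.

P = 1/(1+e^{2.7000}) = 0.0630
P(1−P) = 0.0630 × 0.9370 = 0.0590
I = P(1−P) = 0.05901

0.0590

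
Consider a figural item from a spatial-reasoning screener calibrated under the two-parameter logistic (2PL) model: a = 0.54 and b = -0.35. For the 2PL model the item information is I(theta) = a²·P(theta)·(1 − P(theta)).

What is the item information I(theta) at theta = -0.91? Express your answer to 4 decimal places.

0.0713

P = 1/(1+e^{0.3024}) = 0.4250
P(1−P) = 0.4250 × 0.5750 = 0.2444
I = a² × P(1−P) = 0.54² × 0.2444 = 0.07126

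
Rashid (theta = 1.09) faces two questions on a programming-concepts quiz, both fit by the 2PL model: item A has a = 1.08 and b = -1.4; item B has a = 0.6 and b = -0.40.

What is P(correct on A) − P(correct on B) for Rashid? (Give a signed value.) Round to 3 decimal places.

0.227

P(theta) = 1 / (1 + exp(−a(theta − b)))
P_A = 0.9364
P_B = 0.7097
P_A − P_B = 0.2267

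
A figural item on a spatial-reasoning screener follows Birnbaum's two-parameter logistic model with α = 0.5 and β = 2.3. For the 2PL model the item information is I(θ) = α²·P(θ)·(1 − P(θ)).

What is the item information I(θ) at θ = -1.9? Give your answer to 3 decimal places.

P = 1/(1+e^{2.1000}) = 0.1091
P(1−P) = 0.1091 × 0.8909 = 0.0972
I = α² × P(1−P) = 0.5² × 0.0972 = 0.02430

0.024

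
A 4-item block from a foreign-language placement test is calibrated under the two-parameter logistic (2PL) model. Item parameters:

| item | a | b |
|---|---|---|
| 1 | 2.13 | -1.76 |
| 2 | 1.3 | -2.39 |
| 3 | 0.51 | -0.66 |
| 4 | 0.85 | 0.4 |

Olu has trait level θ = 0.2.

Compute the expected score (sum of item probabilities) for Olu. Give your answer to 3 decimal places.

3.017

P(θ) = 1 / (1 + exp(−a(θ − b)))
P_1 = 1/(1+e^{-4.1748}) = 0.9849
P_2 = 1/(1+e^{-3.3670}) = 0.9667
P_3 = 1/(1+e^{-0.4386}) = 0.6079
P_4 = 1/(1+e^{0.1700}) = 0.4576
E[score] = 0.9849 + 0.9667 + 0.6079 + 0.4576 = 3.0170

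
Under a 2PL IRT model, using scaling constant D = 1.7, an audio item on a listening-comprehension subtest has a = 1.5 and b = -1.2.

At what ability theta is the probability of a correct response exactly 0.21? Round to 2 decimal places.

P(theta) = 1 / (1 + exp(−D·a(theta − b)))
logit = ln(0.2100/0.7900) = -1.3249
theta = b + logit/(1.7·a) = -1.2 + (-1.3249)/2.5500 = -1.7196

-1.72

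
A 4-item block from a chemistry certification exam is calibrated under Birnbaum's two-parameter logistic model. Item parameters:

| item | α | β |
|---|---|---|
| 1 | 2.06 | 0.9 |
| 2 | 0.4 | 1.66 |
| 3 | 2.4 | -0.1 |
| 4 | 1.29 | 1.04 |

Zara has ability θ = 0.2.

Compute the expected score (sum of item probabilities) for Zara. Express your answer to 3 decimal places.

P(θ) = 1 / (1 + exp(−α(θ − β)))
P_1 = 1/(1+e^{1.4420}) = 0.1912
P_2 = 1/(1+e^{0.5840}) = 0.3580
P_3 = 1/(1+e^{-0.7200}) = 0.6726
P_4 = 1/(1+e^{1.0836}) = 0.2528
E[score] = 0.1912 + 0.3580 + 0.6726 + 0.2528 = 1.4747

1.475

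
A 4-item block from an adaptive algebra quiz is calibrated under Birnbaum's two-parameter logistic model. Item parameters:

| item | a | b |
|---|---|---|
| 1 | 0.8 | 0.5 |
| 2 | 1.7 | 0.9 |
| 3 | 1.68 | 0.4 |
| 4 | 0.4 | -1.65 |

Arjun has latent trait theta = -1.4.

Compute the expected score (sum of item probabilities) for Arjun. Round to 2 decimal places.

P(theta) = 1 / (1 + exp(−a(theta − b)))
P_1 = 1/(1+e^{1.5200}) = 0.1795
P_2 = 1/(1+e^{3.9100}) = 0.0196
P_3 = 1/(1+e^{3.0240}) = 0.0464
P_4 = 1/(1+e^{-0.1000}) = 0.5250
E[score] = 0.1795 + 0.0196 + 0.0464 + 0.5250 = 0.7704

0.77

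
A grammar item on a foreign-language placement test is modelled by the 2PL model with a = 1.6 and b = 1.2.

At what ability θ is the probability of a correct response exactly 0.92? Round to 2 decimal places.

2.73

P(θ) = 1 / (1 + exp(−a(θ − b)))
logit = ln(0.9200/0.0800) = 2.4423
θ = b + logit/(a) = 1.2 + 2.4423/1.6000 = 2.7265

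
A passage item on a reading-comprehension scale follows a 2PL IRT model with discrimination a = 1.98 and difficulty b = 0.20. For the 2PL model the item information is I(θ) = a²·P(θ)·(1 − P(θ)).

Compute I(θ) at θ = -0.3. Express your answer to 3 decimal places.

P = 1/(1+e^{0.9900}) = 0.2709
P(1−P) = 0.2709 × 0.7291 = 0.1975
I = a² × P(1−P) = 1.98² × 0.1975 = 0.77435

0.774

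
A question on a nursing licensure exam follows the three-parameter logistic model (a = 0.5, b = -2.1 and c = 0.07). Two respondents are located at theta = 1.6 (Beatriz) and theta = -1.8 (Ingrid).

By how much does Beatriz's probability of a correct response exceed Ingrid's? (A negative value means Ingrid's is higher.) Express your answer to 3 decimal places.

P(theta) = c + (1 − c) · 1 / (1 + exp(−a(theta − b)))
P(Beatriz) = 0.8736  [exponent 1.8500]
P(Ingrid) = 0.5698  [exponent 0.1500]
Difference = 0.8736 − 0.5698 = 0.3038

0.304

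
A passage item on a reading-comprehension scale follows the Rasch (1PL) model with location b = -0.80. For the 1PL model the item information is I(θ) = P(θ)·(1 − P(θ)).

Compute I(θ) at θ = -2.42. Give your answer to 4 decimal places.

P = 1/(1+e^{1.6200}) = 0.1652
P(1−P) = 0.1652 × 0.8348 = 0.1379
I = P(1−P) = 0.13791

0.1379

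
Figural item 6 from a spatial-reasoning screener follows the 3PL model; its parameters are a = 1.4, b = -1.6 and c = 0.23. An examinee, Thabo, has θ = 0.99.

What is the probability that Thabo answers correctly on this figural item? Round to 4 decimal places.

P(θ) = c + (1 − c) · 1 / (1 + exp(−a(θ − b)))
Exponent: 1.4 × (0.99 − (-1.6)) = 3.6260
1/(1 + e^{-3.6260}) = 0.9741
P = 0.23 + 0.77 × 0.9741 = 0.9800

0.9800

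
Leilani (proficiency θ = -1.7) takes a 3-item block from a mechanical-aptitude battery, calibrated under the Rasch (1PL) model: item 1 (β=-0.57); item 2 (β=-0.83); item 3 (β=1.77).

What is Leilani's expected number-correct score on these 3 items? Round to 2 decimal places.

0.57

P(θ) = 1 / (1 + exp(−(θ − β)))
P_1 = 1/(1+e^{1.1300}) = 0.2442
P_2 = 1/(1+e^{0.8700}) = 0.2953
P_3 = 1/(1+e^{3.4700}) = 0.0302
E[score] = 0.2442 + 0.2953 + 0.0302 = 0.5696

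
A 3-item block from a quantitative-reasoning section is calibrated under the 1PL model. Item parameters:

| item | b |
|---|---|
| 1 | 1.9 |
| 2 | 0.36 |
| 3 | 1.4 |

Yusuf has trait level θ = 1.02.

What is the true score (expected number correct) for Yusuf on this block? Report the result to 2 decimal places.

1.36

P(θ) = 1 / (1 + exp(−(θ − b)))
P_1 = 1/(1+e^{0.8800}) = 0.2932
P_2 = 1/(1+e^{-0.6600}) = 0.6593
P_3 = 1/(1+e^{0.3800}) = 0.4061
E[score] = 0.2932 + 0.6593 + 0.4061 = 1.3586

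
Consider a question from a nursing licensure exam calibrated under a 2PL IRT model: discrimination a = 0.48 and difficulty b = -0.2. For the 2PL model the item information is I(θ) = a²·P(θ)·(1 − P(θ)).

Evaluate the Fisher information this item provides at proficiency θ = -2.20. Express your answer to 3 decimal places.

P = 1/(1+e^{0.9600}) = 0.2769
P(1−P) = 0.2769 × 0.7231 = 0.2002
I = a² × P(1−P) = 0.48² × 0.2002 = 0.04613

0.046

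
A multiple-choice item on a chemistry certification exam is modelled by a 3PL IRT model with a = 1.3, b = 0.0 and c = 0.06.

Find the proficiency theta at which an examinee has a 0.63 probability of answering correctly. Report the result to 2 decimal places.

0.33

P(theta) = c + (1 − c) · 1 / (1 + exp(−a(theta − b)))
Remove guessing floor: (0.63 − 0.06)/(1 − 0.06) = 0.6064
logit = ln(0.6064/0.3936) = 0.4321
theta = b + logit/(a) = 0.0 + 0.4321/1.3000 = 0.3324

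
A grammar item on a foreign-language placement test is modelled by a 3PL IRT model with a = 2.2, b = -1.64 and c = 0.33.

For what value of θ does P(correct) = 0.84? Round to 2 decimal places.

-1.11

P(θ) = c + (1 − c) · 1 / (1 + exp(−a(θ − b)))
Remove guessing floor: (0.84 − 0.33)/(1 − 0.33) = 0.7612
logit = ln(0.7612/0.2388) = 1.1592
θ = b + logit/(a) = -1.64 + 1.1592/2.2000 = -1.1131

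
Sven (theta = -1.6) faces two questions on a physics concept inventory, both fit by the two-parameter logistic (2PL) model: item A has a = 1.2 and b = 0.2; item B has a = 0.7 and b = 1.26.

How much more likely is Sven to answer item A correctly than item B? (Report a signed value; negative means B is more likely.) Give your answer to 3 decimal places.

P(theta) = 1 / (1 + exp(−a(theta − b)))
P_A = 0.1034
P_B = 0.1190
P_A − P_B = -0.0156

-0.016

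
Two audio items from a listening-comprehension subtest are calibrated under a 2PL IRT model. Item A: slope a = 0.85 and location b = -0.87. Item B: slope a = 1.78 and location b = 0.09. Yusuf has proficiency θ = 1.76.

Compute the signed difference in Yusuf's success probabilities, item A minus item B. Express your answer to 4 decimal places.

-0.0479

P(θ) = 1 / (1 + exp(−a(θ − b)))
P_A = 0.9034
P_B = 0.9513
P_A − P_B = -0.0479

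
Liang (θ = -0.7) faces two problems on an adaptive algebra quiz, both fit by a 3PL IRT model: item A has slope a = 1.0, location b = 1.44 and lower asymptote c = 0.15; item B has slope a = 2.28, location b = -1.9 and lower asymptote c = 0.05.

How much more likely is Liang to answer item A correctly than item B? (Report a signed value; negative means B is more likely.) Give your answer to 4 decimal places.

P(θ) = c + (1 − c) · 1 / (1 + exp(−a(θ − b)))
P_A = 0.2395
P_B = 0.9422
P_A − P_B = -0.7027

-0.7027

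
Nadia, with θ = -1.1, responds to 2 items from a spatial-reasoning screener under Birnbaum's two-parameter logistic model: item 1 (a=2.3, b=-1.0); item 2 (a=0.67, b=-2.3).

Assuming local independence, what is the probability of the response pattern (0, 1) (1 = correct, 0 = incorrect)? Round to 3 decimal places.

0.385

P(θ) = 1 / (1 + exp(−a(θ − b)))
P_1 = 1/(1+e^{0.2300}) = 0.4428
P_2 = 1/(1+e^{-0.8040}) = 0.6908
L = (1−P_1) × P_2 = 0.5572 × 0.6908 = 0.38496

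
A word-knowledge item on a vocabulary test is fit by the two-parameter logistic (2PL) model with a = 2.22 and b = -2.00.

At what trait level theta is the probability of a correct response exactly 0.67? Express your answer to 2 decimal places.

-1.68

P(theta) = 1 / (1 + exp(−a(theta − b)))
logit = ln(0.6700/0.3300) = 0.7082
theta = b + logit/(a) = -2.00 + 0.7082/2.2200 = -1.6810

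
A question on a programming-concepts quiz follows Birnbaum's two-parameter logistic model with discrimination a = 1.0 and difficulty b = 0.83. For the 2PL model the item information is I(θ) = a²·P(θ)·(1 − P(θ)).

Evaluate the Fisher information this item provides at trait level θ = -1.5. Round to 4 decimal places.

0.0808

P = 1/(1+e^{2.3300}) = 0.0887
P(1−P) = 0.0887 × 0.9113 = 0.0808
I = a² × P(1−P) = 1.0² × 0.0808 = 0.08081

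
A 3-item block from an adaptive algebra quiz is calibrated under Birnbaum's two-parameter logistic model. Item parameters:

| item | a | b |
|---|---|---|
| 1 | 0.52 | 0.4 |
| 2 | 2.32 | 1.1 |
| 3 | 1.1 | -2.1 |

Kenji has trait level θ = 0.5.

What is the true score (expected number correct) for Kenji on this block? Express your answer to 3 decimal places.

P(θ) = 1 / (1 + exp(−a(θ − b)))
P_1 = 1/(1+e^{-0.0520}) = 0.5130
P_2 = 1/(1+e^{1.3920}) = 0.1991
P_3 = 1/(1+e^{-2.8600}) = 0.9458
E[score] = 0.5130 + 0.1991 + 0.9458 = 1.6579

1.658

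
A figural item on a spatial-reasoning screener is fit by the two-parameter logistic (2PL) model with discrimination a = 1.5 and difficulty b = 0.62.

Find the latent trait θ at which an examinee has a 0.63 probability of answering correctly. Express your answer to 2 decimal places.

0.97

P(θ) = 1 / (1 + exp(−a(θ − b)))
logit = ln(0.6300/0.3700) = 0.5322
θ = b + logit/(a) = 0.62 + 0.5322/1.5000 = 0.9748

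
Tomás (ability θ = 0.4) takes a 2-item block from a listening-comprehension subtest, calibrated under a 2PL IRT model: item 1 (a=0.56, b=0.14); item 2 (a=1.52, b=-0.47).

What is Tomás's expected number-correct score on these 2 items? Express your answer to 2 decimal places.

P(θ) = 1 / (1 + exp(−a(θ − b)))
P_1 = 1/(1+e^{-0.1456}) = 0.5363
P_2 = 1/(1+e^{-1.3224}) = 0.7896
E[score] = 0.5363 + 0.7896 = 1.3259

1.33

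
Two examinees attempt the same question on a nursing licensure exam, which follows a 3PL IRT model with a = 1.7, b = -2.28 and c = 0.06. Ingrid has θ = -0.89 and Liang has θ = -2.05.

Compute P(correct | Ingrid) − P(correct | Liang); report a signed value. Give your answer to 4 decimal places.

0.2984

P(θ) = c + (1 − c) · 1 / (1 + exp(−a(θ − b)))
P(Ingrid) = 0.9191  [exponent 2.3630]
P(Liang) = 0.6207  [exponent 0.3910]
Difference = 0.9191 − 0.6207 = 0.2984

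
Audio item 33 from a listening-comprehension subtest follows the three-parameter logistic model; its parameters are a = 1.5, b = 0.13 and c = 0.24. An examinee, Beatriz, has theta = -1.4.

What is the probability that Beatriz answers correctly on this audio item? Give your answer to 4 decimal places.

0.3096

P(theta) = c + (1 − c) · 1 / (1 + exp(−a(theta − b)))
Exponent: 1.5 × (-1.4 − 0.13) = -2.2950
1/(1 + e^{2.2950}) = 0.0915
P = 0.24 + 0.76 × 0.0915 = 0.3096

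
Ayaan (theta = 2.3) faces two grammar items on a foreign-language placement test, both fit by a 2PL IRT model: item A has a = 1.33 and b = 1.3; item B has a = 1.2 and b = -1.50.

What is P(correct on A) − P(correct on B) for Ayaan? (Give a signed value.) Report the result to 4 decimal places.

-0.1988

P(theta) = 1 / (1 + exp(−a(theta − b)))
P_A = 0.7908
P_B = 0.9896
P_A − P_B = -0.1988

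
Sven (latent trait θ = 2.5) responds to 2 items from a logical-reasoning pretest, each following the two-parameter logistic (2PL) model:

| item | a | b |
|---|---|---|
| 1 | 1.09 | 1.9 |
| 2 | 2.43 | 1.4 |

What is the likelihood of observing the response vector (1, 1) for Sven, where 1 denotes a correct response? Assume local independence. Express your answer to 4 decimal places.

P(θ) = 1 / (1 + exp(−a(θ − b)))
P_1 = 1/(1+e^{-0.6540}) = 0.6579
P_2 = 1/(1+e^{-2.6730}) = 0.9354
L = P_1 × P_2 = 0.6579 × 0.9354 = 0.61542

0.6154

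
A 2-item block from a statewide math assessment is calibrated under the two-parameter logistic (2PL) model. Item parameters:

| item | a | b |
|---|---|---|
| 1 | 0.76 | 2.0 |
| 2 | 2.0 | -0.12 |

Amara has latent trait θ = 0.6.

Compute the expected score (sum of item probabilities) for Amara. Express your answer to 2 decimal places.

1.07

P(θ) = 1 / (1 + exp(−a(θ − b)))
P_1 = 1/(1+e^{1.0640}) = 0.2565
P_2 = 1/(1+e^{-1.4400}) = 0.8085
E[score] = 0.2565 + 0.8085 = 1.0650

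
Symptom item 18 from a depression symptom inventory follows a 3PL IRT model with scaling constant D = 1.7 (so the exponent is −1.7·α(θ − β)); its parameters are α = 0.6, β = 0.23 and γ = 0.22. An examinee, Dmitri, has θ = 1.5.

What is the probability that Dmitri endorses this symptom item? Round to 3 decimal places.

0.832

P(θ) = γ + (1 − γ) · 1 / (1 + exp(−D·α(θ − β)))
Exponent: 1.7 × 0.6 × (1.5 − 0.23) = 1.2954
1/(1 + e^{-1.2954}) = 0.7851
P = 0.22 + 0.78 × 0.7851 = 0.8323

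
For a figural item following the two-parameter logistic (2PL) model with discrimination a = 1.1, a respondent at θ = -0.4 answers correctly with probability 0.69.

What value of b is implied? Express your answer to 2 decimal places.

P(θ) = 1 / (1 + exp(−a(θ − b)))
logit(0.69) = ln(0.69/0.31) = 0.8001
b = θ − logit/(a) = -0.4 − 0.8001/1.1000 = -1.1274

-1.13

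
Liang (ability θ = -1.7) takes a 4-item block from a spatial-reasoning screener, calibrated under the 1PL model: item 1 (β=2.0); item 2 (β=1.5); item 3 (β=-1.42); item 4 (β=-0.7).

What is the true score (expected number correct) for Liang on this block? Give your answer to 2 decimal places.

P(θ) = 1 / (1 + exp(−(θ − β)))
P_1 = 1/(1+e^{3.7000}) = 0.0241
P_2 = 1/(1+e^{3.2000}) = 0.0392
P_3 = 1/(1+e^{0.2800}) = 0.4305
P_4 = 1/(1+e^{1.0000}) = 0.2689
E[score] = 0.0241 + 0.0392 + 0.4305 + 0.2689 = 0.7627

0.76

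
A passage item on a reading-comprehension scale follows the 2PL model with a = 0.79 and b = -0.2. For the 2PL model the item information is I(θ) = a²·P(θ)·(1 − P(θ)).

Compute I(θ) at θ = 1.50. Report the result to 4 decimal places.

0.1025

P = 1/(1+e^{-1.3430}) = 0.7930
P(1−P) = 0.7930 × 0.2070 = 0.1642
I = a² × P(1−P) = 0.79² × 0.1642 = 0.10245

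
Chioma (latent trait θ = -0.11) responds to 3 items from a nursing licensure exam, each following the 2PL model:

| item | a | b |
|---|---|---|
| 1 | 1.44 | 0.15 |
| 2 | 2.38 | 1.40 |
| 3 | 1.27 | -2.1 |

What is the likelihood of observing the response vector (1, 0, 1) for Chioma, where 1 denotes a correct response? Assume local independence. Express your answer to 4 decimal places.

P(θ) = 1 / (1 + exp(−a(θ − b)))
P_1 = 1/(1+e^{0.3744}) = 0.4075
P_2 = 1/(1+e^{3.5938}) = 0.0268
P_3 = 1/(1+e^{-2.5273}) = 0.9260
L = P_1 × (1−P_2) × P_3 = 0.4075 × 0.9732 × 0.9260 = 0.36724

0.3672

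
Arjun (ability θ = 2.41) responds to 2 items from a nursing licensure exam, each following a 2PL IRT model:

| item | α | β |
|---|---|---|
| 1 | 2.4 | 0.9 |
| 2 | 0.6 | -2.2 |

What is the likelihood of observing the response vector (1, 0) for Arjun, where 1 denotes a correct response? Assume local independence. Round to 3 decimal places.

P(θ) = 1 / (1 + exp(−α(θ − β)))
P_1 = 1/(1+e^{-3.6240}) = 0.9740
P_2 = 1/(1+e^{-2.7660}) = 0.9408
L = P_1 × (1−P_2) = 0.9740 × 0.0592 = 0.05765

0.058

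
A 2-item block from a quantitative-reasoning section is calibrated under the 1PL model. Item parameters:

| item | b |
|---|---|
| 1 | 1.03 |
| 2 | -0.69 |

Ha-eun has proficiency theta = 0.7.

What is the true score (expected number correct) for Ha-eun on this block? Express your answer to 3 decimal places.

P(theta) = 1 / (1 + exp(−(theta − b)))
P_1 = 1/(1+e^{0.3300}) = 0.4182
P_2 = 1/(1+e^{-1.3900}) = 0.8006
E[score] = 0.4182 + 0.8006 = 1.2188

1.219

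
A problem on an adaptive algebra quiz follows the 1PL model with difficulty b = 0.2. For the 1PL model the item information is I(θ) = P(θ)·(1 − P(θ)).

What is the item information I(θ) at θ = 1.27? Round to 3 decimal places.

P = 1/(1+e^{-1.0700}) = 0.7446
P(1−P) = 0.7446 × 0.2554 = 0.1902
I = P(1−P) = 0.19017

0.190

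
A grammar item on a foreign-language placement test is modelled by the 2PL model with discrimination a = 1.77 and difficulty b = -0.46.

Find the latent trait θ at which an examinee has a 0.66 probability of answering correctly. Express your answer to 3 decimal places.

P(θ) = 1 / (1 + exp(−a(θ − b)))
logit = ln(0.6600/0.3400) = 0.6633
θ = b + logit/(a) = -0.46 + 0.6633/1.7700 = -0.0853

-0.085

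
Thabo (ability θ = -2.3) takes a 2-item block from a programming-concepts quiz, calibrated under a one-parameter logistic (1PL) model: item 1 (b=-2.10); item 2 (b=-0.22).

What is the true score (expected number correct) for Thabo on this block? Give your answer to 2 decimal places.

0.56

P(θ) = 1 / (1 + exp(−(θ − b)))
P_1 = 1/(1+e^{0.2000}) = 0.4502
P_2 = 1/(1+e^{2.0800}) = 0.1111
E[score] = 0.4502 + 0.1111 = 0.5612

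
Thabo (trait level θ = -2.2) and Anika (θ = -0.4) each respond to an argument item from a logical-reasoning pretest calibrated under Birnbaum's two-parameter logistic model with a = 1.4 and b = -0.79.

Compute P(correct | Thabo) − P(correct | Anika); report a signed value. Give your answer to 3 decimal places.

-0.511

P(θ) = 1 / (1 + exp(−a(θ − b)))
P(Thabo) = 0.1220  [exponent -1.9740]
P(Anika) = 0.6332  [exponent 0.5460]
Difference = 0.1220 − 0.6332 = -0.5112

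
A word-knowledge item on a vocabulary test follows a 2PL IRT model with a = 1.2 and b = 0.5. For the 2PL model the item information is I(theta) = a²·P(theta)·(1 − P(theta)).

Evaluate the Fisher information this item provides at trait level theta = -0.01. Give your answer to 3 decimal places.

0.328

P = 1/(1+e^{0.6120}) = 0.3516
P(1−P) = 0.3516 × 0.6484 = 0.2280
I = a² × P(1−P) = 1.2² × 0.2280 = 0.32829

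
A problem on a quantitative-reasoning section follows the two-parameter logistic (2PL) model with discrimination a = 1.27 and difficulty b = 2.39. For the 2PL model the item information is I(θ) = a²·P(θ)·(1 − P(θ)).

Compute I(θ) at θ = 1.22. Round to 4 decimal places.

0.2427

P = 1/(1+e^{1.4859}) = 0.1845
P(1−P) = 0.1845 × 0.8155 = 0.1505
I = a² × P(1−P) = 1.27² × 0.1505 = 0.24272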